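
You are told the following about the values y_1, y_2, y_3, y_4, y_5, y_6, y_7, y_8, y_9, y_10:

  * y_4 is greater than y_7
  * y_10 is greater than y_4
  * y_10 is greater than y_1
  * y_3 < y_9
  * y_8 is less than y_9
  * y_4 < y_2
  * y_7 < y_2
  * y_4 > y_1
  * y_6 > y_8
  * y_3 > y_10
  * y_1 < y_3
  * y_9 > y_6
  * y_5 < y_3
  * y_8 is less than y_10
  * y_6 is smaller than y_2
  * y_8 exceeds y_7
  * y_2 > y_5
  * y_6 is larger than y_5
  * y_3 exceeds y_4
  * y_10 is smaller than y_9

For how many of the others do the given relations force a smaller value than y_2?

From y_2 the given relations immediately reach y_7, y_4, y_5, y_6.
From those, y_1, y_8 — 6 in total.
Nothing else is reachable below y_2; 6 in all.

6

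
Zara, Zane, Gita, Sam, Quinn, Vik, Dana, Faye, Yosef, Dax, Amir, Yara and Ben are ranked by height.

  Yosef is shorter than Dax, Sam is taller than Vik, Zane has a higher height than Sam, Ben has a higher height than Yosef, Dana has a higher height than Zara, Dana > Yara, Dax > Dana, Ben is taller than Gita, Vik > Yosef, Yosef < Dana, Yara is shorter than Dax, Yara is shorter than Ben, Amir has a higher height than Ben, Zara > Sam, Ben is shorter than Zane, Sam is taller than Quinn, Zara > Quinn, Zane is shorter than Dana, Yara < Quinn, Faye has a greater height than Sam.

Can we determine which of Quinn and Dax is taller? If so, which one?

Quinn < Sam < Zane < Dana < Dax, by transitivity through Sam, Zane, Dana.
So Dax is taller.

Dax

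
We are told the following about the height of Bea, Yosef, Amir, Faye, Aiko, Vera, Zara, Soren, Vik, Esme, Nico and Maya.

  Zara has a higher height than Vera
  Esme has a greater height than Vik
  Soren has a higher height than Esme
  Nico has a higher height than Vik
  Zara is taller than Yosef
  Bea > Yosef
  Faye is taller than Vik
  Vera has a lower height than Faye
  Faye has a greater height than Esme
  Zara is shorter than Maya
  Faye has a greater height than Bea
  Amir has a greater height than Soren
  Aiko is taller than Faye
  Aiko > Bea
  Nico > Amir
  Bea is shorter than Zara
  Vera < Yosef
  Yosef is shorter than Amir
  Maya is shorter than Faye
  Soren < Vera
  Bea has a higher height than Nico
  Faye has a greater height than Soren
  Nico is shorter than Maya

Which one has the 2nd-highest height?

Faye

Piecing the relations together gives one ordering: Vik < Esme < Soren < Vera < Yosef < Amir < Nico < Bea < Zara < Maya < Faye < Aiko.
The 2nd largest is Faye.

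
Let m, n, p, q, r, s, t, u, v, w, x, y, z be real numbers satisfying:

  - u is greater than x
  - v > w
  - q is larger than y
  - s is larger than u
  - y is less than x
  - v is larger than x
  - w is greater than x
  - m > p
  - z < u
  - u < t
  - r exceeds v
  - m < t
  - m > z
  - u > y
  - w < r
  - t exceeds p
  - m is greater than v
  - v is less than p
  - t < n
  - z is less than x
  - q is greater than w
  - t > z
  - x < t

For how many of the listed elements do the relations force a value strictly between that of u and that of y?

1

Chaining upward from y reaches: x, w, v, p, s, m, t, q, n, r.
Chaining downward from u reaches: z, x.
Strictly between y and u are those in both lists: x — 1 element.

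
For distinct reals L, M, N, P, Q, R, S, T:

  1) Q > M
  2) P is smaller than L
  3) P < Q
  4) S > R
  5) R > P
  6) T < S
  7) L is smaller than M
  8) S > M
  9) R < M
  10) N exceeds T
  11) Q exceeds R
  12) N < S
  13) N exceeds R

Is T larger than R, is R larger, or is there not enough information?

undetermined

Following every chain through T: above T we get N, S.
R is not reached, and no chain runs the other way from R to T.
So the given relations leave the order of T and R undetermined.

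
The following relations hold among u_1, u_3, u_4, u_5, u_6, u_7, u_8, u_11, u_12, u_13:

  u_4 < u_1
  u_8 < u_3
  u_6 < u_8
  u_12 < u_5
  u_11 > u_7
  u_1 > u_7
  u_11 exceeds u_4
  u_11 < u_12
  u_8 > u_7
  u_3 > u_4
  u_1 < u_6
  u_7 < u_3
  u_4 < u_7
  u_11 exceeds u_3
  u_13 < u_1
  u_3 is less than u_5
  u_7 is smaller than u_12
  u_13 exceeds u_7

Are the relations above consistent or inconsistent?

consistent

The single ordering u_4 < u_7 < u_13 < u_1 < u_6 < u_8 < u_3 < u_11 < u_12 < u_5 satisfies every listed relation, so no contradiction arises.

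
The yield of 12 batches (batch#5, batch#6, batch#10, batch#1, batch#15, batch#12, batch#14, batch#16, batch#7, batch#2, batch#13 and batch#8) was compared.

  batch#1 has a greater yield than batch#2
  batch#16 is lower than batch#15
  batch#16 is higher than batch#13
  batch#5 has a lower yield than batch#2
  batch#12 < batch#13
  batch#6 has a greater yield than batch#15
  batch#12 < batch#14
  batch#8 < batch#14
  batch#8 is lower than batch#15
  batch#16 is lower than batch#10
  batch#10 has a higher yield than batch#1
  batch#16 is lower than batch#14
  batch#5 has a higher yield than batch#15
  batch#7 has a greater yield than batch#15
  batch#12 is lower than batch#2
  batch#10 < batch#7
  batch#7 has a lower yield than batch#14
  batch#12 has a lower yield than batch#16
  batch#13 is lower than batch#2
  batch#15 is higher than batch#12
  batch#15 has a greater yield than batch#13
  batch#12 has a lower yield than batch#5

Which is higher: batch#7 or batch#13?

batch#7

batch#13 < batch#16 and batch#16 < batch#15 give batch#13 < batch#15.
With batch#15 < batch#5: batch#13 < batch#16 < batch#15 < batch#5.
With batch#5 < batch#2: batch#13 < batch#16 < batch#15 < batch#5 < batch#2.
With batch#2 < batch#1: batch#13 < batch#16 < batch#15 < batch#5 < batch#2 < batch#1.
Then batch#1 < batch#10 extends the chain to batch#10.
With batch#10 < batch#7: batch#13 < batch#16 < batch#15 < batch#5 < batch#2 < batch#1 < batch#10 < batch#7.
So batch#13 < batch#7; batch#7 is the higher of the two.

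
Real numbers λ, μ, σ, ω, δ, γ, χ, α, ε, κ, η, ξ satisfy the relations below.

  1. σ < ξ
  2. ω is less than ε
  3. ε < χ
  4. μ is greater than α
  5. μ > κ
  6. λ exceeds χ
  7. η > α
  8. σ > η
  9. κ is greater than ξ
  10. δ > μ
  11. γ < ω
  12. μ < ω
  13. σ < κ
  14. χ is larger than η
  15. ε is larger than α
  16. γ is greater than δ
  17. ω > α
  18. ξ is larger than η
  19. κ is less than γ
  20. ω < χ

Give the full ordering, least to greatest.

Nothing is placed below α, so it is least; from there α < η; η < σ; σ < ξ; ξ < κ; κ < μ; μ < δ; δ < γ; γ < ω; ω < ε; ε < χ; χ < λ, each given directly.

α < η < σ < ξ < κ < μ < δ < γ < ω < ε < χ < λ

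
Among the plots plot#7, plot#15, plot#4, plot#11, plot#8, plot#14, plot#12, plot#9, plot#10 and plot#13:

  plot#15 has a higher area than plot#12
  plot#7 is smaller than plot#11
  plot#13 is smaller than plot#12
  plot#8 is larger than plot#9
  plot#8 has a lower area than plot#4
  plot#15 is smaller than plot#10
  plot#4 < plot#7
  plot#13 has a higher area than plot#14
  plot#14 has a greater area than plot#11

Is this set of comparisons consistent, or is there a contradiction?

consistent

Every relation is compatible with plot#9 < plot#8 < plot#4 < plot#7 < plot#11 < plot#14 < plot#13 < plot#12 < plot#15 < plot#10; the set is consistent.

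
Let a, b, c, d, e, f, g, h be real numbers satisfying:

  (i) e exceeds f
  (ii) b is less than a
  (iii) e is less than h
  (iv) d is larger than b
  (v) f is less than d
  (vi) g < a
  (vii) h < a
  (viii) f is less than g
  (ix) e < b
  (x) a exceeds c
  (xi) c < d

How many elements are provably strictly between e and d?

Chaining upward from e reaches: h, b, a.
Chaining downward from d reaches: f, b, c.
Strictly between e and d are those in both lists: b — 1 element.

1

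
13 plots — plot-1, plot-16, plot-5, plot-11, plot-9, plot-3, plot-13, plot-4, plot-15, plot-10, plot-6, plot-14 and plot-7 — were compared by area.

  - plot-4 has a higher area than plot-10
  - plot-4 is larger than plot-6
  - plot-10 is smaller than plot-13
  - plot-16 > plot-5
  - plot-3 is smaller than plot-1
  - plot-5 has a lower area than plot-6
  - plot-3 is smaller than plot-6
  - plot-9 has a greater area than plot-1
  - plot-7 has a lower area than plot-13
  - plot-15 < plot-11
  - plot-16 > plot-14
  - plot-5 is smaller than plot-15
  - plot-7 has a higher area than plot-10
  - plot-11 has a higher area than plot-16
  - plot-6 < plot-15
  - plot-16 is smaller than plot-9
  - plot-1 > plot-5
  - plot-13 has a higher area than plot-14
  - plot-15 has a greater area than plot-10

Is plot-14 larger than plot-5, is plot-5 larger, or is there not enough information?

Following every chain through plot-5: above plot-5 we get plot-6, plot-16, plot-1, plot-4, plot-15, plot-9, plot-11.
plot-14 is not reached, and no chain runs the other way from plot-14 to plot-5.
So the given relations leave the order of plot-5 and plot-14 undetermined.

undetermined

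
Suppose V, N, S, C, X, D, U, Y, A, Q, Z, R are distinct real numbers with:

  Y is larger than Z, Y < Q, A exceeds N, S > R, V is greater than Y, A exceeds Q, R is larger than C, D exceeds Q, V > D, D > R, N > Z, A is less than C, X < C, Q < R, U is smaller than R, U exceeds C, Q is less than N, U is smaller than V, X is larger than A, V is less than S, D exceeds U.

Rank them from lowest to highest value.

Each adjacent pair is fixed by a given relation: Z < Y; Y < Q; Q < N; N < A; A < X; X < C; C < U; U < R; R < D; D < V; V < S. Chaining them end to end gives the full order.

Z < Y < Q < N < A < X < C < U < R < D < V < S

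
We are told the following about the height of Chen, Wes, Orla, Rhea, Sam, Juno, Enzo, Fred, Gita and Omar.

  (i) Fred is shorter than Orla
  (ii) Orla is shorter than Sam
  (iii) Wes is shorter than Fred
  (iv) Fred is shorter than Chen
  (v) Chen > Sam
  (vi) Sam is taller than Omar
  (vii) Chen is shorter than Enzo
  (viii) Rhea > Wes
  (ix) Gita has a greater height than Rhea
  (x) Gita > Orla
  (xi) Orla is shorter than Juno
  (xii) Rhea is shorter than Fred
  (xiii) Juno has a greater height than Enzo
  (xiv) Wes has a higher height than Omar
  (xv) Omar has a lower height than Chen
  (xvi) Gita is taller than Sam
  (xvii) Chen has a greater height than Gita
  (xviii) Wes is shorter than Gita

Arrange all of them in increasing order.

The consecutive links are each given: Omar < Wes; Wes < Rhea; Rhea < Fred; Fred < Orla; Orla < Sam; Sam < Gita; Gita < Chen; Chen < Enzo; Enzo < Juno.

Omar < Wes < Rhea < Fred < Orla < Sam < Gita < Chen < Enzo < Juno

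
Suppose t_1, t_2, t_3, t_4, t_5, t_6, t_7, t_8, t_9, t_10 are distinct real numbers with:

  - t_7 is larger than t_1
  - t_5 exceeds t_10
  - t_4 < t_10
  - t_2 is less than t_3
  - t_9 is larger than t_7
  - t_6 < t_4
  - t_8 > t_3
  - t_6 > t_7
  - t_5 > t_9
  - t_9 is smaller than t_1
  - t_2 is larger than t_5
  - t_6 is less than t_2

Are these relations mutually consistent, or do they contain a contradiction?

We have t_7 < t_9 stated directly, yet also t_9 < t_1 < t_7 by chaining the others — so t_9 < t_7. Contradiction.

inconsistent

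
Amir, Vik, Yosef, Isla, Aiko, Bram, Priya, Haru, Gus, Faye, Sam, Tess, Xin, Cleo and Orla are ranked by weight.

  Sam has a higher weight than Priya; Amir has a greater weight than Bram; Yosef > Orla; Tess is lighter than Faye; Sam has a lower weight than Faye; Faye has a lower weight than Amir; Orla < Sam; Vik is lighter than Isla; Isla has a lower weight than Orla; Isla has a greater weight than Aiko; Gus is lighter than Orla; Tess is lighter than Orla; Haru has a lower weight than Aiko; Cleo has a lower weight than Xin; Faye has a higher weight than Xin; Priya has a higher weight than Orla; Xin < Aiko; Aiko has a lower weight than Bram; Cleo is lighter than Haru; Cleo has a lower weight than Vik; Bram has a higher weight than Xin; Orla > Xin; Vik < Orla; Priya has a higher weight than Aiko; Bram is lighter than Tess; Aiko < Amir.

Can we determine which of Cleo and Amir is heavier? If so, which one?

Amir

Link the given pairs in sequence: Cleo < Haru; Haru < Aiko; Aiko < Bram; Bram < Tess; Tess < Orla; Orla < Sam; Sam < Faye; Faye < Amir.
Chaining these gives Cleo < Haru < Aiko < Bram < Tess < Orla < Sam < Faye < Amir.
So Amir is heavier.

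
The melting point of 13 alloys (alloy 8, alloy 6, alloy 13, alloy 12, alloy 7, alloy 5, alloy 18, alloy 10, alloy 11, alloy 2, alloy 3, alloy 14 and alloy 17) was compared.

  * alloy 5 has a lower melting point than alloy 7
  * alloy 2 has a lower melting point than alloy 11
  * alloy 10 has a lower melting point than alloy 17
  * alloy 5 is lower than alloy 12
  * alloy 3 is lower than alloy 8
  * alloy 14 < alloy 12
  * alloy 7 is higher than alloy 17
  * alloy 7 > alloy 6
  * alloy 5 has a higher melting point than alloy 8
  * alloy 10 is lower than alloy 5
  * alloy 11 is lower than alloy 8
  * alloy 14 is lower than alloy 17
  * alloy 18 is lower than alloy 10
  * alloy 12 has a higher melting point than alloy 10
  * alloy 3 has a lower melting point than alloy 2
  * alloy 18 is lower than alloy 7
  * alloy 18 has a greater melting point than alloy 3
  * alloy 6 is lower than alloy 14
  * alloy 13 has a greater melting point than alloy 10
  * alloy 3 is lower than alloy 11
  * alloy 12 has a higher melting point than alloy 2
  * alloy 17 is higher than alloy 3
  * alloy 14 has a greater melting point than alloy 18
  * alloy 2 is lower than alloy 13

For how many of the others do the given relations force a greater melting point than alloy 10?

5

The elements the relations force above alloy 10 are alloy 17, alloy 13, alloy 5, alloy 7, alloy 12 — no chain reaches any other.
That is 5.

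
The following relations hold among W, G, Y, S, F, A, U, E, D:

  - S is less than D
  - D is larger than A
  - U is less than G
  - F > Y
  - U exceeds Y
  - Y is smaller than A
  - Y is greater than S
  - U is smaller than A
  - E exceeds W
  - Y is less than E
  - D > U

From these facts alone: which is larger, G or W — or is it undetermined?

undetermined

Following every chain through W: above W we get E.
G is not reached, and no chain runs the other way from G to W.
So the given relations leave the order of W and G undetermined.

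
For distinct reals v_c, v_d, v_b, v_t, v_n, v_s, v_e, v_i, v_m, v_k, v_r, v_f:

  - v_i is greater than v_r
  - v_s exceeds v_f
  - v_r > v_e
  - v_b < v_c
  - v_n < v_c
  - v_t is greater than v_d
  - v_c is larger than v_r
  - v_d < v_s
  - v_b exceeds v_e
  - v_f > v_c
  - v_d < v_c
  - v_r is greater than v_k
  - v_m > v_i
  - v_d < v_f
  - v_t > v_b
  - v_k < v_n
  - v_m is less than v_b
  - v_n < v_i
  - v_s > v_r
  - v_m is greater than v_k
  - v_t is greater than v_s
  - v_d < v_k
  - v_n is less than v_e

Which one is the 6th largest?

v_m

The consecutive relations fix a unique order: v_d < v_k < v_n < v_e < v_r < v_i < v_m < v_b < v_c < v_f < v_s < v_t.
Counting 6 from the largest end gives v_m.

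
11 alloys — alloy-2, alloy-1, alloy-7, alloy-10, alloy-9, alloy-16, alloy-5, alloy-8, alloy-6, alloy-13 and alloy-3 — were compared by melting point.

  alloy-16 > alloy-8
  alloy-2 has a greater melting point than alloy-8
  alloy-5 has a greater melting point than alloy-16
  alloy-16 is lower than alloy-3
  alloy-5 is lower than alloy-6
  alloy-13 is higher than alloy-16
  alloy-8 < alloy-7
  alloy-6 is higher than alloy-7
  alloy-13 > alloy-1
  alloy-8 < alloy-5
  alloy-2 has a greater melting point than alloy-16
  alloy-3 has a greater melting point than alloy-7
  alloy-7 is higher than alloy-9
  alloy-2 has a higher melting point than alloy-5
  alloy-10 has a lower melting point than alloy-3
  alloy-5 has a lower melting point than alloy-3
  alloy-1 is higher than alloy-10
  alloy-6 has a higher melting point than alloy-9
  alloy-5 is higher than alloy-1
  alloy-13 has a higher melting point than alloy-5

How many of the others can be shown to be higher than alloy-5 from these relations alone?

Directly above alloy-5: alloy-2, alloy-13, alloy-6, alloy-3.
Nothing else is reachable above alloy-5; 4 in all.

4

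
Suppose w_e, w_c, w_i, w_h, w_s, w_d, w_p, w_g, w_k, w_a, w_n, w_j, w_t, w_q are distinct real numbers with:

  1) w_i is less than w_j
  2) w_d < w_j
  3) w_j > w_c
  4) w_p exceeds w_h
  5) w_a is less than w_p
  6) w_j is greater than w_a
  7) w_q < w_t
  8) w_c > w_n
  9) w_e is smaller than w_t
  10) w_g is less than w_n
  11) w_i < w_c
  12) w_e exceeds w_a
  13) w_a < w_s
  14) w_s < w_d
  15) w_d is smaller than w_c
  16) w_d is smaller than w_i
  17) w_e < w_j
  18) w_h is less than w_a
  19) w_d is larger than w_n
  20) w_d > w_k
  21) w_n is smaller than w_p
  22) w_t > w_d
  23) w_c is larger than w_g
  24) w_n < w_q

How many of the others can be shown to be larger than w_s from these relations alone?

Directly above w_s: w_d.
One step further: w_i, w_t, w_c, w_j (5 so far).
Nothing else is reachable above w_s; 5 in all.

5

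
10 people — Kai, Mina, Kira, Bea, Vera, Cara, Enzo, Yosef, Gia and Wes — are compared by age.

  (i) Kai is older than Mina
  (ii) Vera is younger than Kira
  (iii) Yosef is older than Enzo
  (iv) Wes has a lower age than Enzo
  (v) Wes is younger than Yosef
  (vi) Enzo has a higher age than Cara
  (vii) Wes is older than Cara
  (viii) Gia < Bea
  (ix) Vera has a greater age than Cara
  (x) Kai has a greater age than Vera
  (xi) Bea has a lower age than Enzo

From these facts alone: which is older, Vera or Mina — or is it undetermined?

Following every chain through Mina: above Mina we get Kai.
Vera is not reached, and no chain runs the other way from Vera to Mina.
So the given relations leave the order of Mina and Vera undetermined.

undetermined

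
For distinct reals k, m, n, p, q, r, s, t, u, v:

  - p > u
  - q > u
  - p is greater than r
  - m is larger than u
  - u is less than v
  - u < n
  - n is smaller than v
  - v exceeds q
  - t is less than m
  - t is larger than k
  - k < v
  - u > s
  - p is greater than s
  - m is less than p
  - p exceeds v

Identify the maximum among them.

s is not greatest since s < u; u is not greatest since u < q; q is not greatest since q < v; r is not greatest since r < p; k is not greatest since k < t; n is not greatest since n < v; t is not greatest since t < m; v is not greatest since v < p; m is not greatest since m < p.
Only p has nothing above it, so p is the maximum.

p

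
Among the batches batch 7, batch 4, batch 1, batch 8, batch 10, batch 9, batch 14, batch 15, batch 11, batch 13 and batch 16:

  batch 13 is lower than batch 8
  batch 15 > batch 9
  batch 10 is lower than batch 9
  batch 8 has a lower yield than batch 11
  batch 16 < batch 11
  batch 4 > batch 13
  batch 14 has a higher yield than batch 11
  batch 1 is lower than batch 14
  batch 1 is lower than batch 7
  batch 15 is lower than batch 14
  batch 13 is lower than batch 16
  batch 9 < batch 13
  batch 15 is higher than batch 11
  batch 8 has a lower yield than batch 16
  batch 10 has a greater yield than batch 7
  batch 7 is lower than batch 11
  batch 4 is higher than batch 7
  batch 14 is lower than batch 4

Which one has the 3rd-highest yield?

The consecutive relations fix a unique order: batch 1 < batch 7 < batch 10 < batch 9 < batch 13 < batch 8 < batch 16 < batch 11 < batch 15 < batch 14 < batch 4.
Counting 3 from the largest end gives batch 15.

batch 15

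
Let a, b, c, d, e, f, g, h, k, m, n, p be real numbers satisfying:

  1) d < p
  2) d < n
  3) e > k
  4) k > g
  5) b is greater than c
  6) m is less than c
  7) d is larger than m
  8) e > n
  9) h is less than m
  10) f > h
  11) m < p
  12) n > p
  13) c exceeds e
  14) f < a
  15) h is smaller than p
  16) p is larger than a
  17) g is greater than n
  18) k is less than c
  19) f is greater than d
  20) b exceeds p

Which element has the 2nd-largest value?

Chaining the given pairs: h < m < d < f < a < p < n < g < k < e < c < b.
Counting 2 from the largest end gives c.

c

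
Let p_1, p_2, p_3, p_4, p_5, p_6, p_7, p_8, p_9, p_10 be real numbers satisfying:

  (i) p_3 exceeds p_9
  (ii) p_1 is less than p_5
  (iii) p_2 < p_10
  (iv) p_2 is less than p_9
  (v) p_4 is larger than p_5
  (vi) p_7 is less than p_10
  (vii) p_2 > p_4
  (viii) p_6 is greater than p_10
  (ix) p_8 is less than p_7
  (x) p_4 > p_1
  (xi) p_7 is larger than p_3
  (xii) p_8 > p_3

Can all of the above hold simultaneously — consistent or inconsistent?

The single ordering p_1 < p_5 < p_4 < p_2 < p_9 < p_3 < p_8 < p_7 < p_10 < p_6 satisfies every listed relation, so no contradiction arises.

consistent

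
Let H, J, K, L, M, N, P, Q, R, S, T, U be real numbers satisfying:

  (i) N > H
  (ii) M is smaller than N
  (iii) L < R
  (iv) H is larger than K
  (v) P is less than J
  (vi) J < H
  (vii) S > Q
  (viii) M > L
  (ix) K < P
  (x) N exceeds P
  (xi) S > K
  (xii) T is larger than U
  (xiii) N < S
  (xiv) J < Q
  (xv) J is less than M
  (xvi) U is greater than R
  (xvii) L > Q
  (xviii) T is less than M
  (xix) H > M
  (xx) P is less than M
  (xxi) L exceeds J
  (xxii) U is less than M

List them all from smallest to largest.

K < P < J < Q < L < R < U < T < M < H < N < S

The consecutive links are each given: K < P; P < J; J < Q; Q < L; L < R; R < U; U < T; T < M; M < H; H < N; N < S.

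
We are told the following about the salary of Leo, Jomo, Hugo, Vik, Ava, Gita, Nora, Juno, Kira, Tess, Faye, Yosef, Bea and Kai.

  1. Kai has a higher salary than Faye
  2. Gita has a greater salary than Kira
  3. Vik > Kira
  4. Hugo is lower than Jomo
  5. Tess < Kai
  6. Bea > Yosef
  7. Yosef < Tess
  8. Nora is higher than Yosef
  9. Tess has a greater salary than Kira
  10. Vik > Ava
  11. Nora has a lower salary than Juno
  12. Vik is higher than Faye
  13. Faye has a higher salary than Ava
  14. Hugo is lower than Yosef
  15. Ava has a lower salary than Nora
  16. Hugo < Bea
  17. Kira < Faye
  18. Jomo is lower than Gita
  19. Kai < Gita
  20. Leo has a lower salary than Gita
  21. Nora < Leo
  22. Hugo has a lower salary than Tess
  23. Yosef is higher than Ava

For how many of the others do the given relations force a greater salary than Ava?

10

From Ava the given relations immediately reach Yosef, Nora, Faye, Vik.
From those, Juno, Bea, Leo, Tess, Kai — 9 in total.
From those, Gita — 10 in total.
No other element is forced above Ava by the given relations, so the count is 10.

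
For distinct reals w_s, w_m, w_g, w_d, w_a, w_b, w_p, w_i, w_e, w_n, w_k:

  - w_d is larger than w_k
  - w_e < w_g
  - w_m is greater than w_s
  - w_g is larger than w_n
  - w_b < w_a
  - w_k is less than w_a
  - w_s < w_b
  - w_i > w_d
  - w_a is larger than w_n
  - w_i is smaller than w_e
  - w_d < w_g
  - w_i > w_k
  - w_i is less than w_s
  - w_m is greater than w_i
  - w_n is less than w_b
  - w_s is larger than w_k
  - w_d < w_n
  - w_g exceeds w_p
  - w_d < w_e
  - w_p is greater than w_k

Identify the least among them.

w_k

Chaining upward from w_k: directly above it, w_d, w_i, w_p, w_s, w_a; then w_n, w_e, w_b, w_g, w_m.
That covers every other element, and nothing is given below w_k, so w_k is the least.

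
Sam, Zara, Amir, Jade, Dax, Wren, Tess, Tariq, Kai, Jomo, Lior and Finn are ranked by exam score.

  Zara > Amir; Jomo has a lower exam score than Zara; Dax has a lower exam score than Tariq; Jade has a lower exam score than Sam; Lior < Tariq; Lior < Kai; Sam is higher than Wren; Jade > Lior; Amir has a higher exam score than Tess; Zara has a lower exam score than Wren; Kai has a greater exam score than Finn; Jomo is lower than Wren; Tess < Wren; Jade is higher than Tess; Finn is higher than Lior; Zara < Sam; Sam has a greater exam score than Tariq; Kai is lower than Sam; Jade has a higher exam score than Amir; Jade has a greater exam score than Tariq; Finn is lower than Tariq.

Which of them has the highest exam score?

Chaining downward from Sam: directly below it, Zara, Wren, Tariq, Jade, Kai; then Lior, Tess, Jomo, Amir, Finn, Dax.
That covers every other element, and nothing is given above Sam, so Sam is the highest exam score.

Sam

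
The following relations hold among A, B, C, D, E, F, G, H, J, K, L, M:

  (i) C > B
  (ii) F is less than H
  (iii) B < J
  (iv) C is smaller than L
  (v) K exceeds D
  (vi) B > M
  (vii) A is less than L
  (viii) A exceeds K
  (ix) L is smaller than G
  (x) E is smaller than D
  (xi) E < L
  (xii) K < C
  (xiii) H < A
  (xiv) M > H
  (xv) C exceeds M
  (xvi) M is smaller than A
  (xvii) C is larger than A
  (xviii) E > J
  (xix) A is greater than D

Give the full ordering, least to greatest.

Nothing is placed below F, so it is least; from there F < H; H < M; M < B; B < J; J < E; E < D; D < K; K < A; A < C; C < L; L < G, each given directly.

F < H < M < B < J < E < D < K < A < C < L < G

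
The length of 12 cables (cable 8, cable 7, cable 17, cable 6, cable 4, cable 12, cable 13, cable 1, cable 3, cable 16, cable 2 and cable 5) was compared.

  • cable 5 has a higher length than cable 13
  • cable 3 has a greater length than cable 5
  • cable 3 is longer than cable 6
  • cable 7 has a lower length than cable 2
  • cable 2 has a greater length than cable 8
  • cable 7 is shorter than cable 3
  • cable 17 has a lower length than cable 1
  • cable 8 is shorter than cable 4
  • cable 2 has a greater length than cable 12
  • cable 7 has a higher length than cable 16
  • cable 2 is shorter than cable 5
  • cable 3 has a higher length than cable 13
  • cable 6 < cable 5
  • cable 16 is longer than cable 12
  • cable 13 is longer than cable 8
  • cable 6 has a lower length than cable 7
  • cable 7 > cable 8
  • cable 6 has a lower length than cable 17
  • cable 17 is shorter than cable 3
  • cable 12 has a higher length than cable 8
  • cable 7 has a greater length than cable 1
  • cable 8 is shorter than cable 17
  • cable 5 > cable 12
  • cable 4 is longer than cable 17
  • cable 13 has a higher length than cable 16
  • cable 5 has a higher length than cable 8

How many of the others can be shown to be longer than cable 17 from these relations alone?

From cable 17 the given relations immediately reach cable 4, cable 1, cable 3.
From those, cable 7 — 4 in total.
From those, cable 2 — 5 in total.
From those, cable 5 — 6 in total.
No other element is forced above cable 17 by the given relations, so the count is 6.

6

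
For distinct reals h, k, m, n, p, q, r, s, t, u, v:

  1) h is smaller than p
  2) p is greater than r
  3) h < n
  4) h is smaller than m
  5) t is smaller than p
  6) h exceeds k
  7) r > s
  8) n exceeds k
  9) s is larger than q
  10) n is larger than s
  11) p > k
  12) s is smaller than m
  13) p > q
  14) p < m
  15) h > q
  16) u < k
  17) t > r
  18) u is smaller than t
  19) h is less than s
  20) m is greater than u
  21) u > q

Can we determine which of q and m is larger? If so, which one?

Following the relations from q: q < u < k < h < s < r < t < p < m.
So m is larger.

m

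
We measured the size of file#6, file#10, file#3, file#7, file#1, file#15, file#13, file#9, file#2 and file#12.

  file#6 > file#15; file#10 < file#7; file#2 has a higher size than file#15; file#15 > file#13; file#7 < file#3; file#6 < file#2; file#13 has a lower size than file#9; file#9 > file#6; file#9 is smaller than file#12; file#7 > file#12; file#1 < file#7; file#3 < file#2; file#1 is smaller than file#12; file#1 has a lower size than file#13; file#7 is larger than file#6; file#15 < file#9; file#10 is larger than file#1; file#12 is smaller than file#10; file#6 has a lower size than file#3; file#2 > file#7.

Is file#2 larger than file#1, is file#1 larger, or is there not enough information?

file#2

file#1 < file#13 and file#13 < file#15 give file#1 < file#15.
Then file#15 < file#6 extends the chain to file#6.
With file#6 < file#9: file#1 < file#13 < file#15 < file#6 < file#9.
Then file#9 < file#12 extends the chain to file#12.
With file#12 < file#10: file#1 < file#13 < file#15 < file#6 < file#9 < file#12 < file#10.
Then file#10 < file#7 extends the chain to file#7.
With file#7 < file#3: file#1 < file#13 < file#15 < file#6 < file#9 < file#12 < file#10 < file#7 < file#3.
Then file#3 < file#2 extends the chain to file#2.
So file#2 is larger.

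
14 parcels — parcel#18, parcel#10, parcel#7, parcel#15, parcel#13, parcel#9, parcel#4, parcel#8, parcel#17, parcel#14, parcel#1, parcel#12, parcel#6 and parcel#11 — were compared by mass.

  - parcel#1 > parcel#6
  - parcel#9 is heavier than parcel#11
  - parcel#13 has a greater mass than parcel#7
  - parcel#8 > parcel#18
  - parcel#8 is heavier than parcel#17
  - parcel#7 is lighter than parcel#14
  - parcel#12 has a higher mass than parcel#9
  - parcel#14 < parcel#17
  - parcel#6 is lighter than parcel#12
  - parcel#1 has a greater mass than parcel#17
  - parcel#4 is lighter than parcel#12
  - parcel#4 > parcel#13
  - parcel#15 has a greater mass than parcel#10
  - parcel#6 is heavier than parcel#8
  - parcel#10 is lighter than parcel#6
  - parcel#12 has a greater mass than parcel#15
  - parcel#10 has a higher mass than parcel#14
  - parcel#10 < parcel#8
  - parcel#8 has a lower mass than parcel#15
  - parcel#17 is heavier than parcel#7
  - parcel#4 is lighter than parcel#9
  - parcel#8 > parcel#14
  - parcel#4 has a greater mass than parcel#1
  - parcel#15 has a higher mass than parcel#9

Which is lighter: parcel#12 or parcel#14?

Chaining the given relations: parcel#14 < parcel#17 < parcel#8 < parcel#6 < parcel#1 < parcel#4 < parcel#9 < parcel#15 < parcel#12.
So parcel#14 < parcel#12; parcel#14 is the lighter of the two.

parcel#14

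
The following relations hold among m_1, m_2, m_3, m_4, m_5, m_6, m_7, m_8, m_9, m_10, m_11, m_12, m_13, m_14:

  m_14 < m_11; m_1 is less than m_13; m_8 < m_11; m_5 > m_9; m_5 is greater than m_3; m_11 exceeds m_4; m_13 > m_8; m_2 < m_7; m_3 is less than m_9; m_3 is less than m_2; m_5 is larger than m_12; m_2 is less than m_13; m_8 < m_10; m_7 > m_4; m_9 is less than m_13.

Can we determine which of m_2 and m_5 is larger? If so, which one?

Following every chain through m_2: above m_2 we get m_7, m_13; below m_2 we get m_3.
m_5 is not reached, and no chain runs the other way from m_5 to m_2.
So the given relations leave the order of m_2 and m_5 undetermined.

undetermined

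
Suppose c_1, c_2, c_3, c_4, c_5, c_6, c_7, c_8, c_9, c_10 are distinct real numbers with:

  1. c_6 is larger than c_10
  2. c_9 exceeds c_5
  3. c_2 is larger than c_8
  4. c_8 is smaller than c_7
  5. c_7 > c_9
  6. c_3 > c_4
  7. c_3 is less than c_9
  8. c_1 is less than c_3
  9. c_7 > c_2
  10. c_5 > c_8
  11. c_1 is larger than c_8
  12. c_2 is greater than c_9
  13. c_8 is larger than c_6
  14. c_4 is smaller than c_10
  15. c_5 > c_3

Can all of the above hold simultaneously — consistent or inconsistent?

Every relation is compatible with c_4 < c_10 < c_6 < c_8 < c_1 < c_3 < c_5 < c_9 < c_2 < c_7; the set is consistent.

consistent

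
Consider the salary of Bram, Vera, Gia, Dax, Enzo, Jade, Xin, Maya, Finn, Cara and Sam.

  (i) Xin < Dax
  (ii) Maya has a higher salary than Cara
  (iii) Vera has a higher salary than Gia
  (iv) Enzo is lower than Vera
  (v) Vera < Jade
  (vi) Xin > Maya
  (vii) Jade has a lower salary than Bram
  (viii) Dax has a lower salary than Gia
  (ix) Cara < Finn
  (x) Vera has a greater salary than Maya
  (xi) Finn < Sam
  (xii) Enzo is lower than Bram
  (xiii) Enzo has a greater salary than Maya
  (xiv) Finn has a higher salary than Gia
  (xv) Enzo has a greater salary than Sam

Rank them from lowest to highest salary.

The consecutive links are each given: Cara < Maya; Maya < Xin; Xin < Dax; Dax < Gia; Gia < Finn; Finn < Sam; Sam < Enzo; Enzo < Vera; Vera < Jade; Jade < Bram.

Cara < Maya < Xin < Dax < Gia < Finn < Sam < Enzo < Vera < Jade < Bram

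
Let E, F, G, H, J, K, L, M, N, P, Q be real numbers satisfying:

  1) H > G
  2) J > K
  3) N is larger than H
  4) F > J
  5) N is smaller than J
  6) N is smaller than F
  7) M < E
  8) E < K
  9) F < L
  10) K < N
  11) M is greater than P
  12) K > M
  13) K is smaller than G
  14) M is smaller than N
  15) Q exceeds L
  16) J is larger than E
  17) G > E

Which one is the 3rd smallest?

The consecutive relations fix a unique order: P < M < E < K < G < H < N < J < F < L < Q.
The 3rd smallest is E.

E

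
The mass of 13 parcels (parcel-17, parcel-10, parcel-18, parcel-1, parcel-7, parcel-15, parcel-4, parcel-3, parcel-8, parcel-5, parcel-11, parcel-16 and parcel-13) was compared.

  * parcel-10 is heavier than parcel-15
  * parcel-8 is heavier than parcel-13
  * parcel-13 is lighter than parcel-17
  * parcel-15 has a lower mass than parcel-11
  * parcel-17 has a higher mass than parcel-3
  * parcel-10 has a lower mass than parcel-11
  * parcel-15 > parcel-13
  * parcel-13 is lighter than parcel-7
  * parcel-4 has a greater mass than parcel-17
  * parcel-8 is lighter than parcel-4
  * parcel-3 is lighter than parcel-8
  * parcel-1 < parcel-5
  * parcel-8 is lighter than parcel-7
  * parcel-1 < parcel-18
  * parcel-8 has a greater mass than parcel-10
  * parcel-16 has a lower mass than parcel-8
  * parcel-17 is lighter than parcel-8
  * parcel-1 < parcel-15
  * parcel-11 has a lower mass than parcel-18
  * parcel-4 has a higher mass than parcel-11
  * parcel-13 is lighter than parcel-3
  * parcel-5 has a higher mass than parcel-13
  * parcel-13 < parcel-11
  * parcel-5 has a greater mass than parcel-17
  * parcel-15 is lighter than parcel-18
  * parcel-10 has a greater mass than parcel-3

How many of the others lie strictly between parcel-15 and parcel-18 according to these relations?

Chaining upward from parcel-15 reaches: parcel-10, parcel-11, parcel-8, parcel-4, parcel-7.
Chaining downward from parcel-18 reaches: parcel-1, parcel-13, parcel-3, parcel-10, parcel-11.
Strictly between parcel-15 and parcel-18 are those in both lists: parcel-10, parcel-11 — 2 elements.

2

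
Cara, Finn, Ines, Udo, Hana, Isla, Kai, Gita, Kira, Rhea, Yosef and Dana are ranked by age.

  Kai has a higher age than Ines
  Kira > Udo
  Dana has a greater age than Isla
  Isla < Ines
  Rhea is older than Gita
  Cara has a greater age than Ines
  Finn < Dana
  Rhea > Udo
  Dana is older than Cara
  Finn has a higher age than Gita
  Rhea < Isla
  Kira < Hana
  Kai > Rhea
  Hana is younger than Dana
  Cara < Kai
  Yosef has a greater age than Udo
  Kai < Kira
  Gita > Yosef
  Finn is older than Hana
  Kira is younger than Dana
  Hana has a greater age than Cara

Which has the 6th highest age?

Piecing the relations together gives one ordering: Udo < Yosef < Gita < Rhea < Isla < Ines < Cara < Kai < Kira < Hana < Finn < Dana.
Counting 6 from the largest end gives Cara.

Cara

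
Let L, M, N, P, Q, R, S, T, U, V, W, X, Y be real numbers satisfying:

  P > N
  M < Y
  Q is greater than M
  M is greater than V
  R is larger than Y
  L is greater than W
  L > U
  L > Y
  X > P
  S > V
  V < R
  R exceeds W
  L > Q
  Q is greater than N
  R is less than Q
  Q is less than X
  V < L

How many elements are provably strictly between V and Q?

3

Chaining upward from V reaches: M, S, Y, R, X, L.
Chaining downward from Q reaches: M, N, Y, W, R.
Strictly between V and Q are those in both lists: M, Y, R — 3 elements.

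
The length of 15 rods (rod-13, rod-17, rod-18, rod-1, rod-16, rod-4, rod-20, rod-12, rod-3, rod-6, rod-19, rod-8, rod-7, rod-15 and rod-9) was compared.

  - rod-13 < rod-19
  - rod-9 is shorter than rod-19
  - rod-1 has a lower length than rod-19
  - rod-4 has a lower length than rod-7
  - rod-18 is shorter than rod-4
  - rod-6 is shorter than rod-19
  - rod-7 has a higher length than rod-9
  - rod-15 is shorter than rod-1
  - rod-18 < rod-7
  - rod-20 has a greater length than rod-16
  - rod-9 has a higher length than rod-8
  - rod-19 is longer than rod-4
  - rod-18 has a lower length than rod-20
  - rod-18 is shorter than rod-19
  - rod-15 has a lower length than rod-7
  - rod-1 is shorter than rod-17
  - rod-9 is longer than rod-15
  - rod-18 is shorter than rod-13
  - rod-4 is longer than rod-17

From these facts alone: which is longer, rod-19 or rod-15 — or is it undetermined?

rod-15 < rod-1 and rod-1 < rod-17 give rod-15 < rod-17.
With rod-17 < rod-4: rod-15 < rod-1 < rod-17 < rod-4.
Then rod-4 < rod-19 extends the chain to rod-19.
So rod-19 is longer.

rod-19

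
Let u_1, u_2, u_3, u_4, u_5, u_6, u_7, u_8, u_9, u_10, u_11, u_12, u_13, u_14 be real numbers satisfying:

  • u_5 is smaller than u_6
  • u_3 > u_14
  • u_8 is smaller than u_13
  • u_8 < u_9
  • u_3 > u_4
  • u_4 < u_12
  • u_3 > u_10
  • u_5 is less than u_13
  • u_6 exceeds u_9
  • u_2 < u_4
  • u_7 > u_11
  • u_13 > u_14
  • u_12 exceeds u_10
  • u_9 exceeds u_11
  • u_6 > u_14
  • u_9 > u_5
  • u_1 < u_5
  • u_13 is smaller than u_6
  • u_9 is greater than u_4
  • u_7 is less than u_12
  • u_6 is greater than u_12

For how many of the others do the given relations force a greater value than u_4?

From u_4 the given relations immediately reach u_9, u_12, u_3.
From those, u_6 — 4 in total.
No other element is forced above u_4 by the given relations, so the count is 4.

4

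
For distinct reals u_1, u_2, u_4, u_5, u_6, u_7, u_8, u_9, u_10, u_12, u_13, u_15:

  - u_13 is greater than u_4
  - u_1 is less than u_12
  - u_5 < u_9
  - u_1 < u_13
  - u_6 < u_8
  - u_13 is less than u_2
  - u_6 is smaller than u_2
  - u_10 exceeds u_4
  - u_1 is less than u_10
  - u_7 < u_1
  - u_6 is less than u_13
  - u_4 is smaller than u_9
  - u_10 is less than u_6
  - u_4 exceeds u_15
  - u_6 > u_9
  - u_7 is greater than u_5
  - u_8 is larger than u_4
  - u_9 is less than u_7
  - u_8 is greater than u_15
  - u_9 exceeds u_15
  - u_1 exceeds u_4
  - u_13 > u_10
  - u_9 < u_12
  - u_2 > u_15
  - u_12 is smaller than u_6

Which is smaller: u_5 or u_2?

u_5

u_5 < u_9 and u_9 < u_7 give u_5 < u_7.
With u_7 < u_1: u_5 < u_9 < u_7 < u_1.
With u_1 < u_12: u_5 < u_9 < u_7 < u_1 < u_12.
With u_12 < u_6: u_5 < u_9 < u_7 < u_1 < u_12 < u_6.
With u_6 < u_13: u_5 < u_9 < u_7 < u_1 < u_12 < u_6 < u_13.
With u_13 < u_2: u_5 < u_9 < u_7 < u_1 < u_12 < u_6 < u_13 < u_2.
So u_5 < u_2; u_5 is the smaller of the two.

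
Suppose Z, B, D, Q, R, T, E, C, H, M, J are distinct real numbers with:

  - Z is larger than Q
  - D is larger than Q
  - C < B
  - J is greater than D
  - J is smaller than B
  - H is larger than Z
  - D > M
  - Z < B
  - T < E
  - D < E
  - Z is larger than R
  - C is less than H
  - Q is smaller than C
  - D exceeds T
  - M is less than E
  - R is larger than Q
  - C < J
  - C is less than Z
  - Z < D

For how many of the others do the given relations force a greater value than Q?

The elements the relations force above Q are R, C, Z, D, J, E, H, B — no chain reaches any other.
That is 8.

8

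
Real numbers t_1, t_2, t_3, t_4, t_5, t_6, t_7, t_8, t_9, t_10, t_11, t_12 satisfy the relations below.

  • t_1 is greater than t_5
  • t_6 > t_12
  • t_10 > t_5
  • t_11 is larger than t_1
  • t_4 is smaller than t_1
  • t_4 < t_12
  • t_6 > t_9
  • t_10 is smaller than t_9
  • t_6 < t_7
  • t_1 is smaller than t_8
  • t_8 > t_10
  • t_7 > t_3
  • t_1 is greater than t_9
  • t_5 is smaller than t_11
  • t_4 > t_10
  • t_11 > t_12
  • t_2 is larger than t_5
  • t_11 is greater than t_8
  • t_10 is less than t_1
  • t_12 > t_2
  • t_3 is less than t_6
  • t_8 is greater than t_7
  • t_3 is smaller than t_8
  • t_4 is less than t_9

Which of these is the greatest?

Chaining downward from t_11: directly below it, t_5, t_1, t_12, t_8; then t_10, t_3, t_4, t_9, t_2, t_7; then t_6.
That covers every other element, and nothing is given above t_11, so t_11 is the greatest.

t_11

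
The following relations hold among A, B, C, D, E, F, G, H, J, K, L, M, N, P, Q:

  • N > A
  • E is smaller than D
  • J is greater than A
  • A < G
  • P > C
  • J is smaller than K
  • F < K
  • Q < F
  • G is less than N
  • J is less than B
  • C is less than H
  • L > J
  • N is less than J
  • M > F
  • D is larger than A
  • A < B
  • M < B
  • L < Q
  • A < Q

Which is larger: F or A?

F

A < G and G < N give A < N.
Then N < J extends the chain to J.
Then J < L extends the chain to L.
Then L < Q extends the chain to Q.
Then Q < F extends the chain to F.
So A < F; F is the larger of the two.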